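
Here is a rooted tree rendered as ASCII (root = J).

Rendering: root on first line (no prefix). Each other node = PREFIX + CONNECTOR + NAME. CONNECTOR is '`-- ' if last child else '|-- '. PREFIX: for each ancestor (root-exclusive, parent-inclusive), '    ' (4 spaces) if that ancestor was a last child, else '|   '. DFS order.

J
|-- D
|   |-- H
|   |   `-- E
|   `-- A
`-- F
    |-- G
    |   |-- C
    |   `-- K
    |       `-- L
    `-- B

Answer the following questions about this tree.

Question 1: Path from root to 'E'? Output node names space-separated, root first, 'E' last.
Walk down from root: J -> D -> H -> E

Answer: J D H E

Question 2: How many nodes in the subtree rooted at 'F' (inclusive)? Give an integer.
Answer: 6

Derivation:
Subtree rooted at F contains: B, C, F, G, K, L
Count = 6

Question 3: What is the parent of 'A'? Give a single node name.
Answer: D

Derivation:
Scan adjacency: A appears as child of D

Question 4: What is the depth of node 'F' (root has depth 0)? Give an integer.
Answer: 1

Derivation:
Path from root to F: J -> F
Depth = number of edges = 1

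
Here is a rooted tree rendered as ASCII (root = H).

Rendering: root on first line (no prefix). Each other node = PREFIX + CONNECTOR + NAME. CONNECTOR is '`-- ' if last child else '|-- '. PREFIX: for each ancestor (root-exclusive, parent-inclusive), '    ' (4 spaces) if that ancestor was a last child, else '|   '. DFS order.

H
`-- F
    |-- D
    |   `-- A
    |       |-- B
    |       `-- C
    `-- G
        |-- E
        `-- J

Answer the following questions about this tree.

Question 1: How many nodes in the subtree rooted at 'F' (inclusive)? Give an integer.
Answer: 8

Derivation:
Subtree rooted at F contains: A, B, C, D, E, F, G, J
Count = 8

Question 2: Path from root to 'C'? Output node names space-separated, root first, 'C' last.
Walk down from root: H -> F -> D -> A -> C

Answer: H F D A C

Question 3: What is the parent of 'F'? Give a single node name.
Answer: H

Derivation:
Scan adjacency: F appears as child of H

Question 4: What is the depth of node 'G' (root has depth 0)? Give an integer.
Answer: 2

Derivation:
Path from root to G: H -> F -> G
Depth = number of edges = 2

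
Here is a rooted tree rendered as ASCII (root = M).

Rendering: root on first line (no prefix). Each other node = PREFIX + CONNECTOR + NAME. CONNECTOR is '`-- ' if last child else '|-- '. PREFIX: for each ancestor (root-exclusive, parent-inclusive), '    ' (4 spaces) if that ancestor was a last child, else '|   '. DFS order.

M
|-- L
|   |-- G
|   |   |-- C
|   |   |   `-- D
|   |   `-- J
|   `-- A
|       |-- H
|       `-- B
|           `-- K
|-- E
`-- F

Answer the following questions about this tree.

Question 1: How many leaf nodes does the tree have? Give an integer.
Leaves (nodes with no children): D, E, F, H, J, K

Answer: 6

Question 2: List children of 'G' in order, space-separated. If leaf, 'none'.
Answer: C J

Derivation:
Node G's children (from adjacency): C, J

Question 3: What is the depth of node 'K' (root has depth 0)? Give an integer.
Answer: 4

Derivation:
Path from root to K: M -> L -> A -> B -> K
Depth = number of edges = 4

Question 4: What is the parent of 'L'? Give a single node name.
Answer: M

Derivation:
Scan adjacency: L appears as child of M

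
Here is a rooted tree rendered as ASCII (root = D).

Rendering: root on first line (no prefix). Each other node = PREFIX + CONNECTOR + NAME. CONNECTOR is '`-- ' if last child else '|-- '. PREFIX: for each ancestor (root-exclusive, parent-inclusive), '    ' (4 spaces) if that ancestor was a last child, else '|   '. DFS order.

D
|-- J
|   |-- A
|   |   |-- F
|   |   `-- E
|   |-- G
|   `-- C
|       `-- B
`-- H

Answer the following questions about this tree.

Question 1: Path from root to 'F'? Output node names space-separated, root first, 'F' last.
Answer: D J A F

Derivation:
Walk down from root: D -> J -> A -> F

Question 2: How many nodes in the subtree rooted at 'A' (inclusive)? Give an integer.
Answer: 3

Derivation:
Subtree rooted at A contains: A, E, F
Count = 3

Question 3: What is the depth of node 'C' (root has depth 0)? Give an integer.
Answer: 2

Derivation:
Path from root to C: D -> J -> C
Depth = number of edges = 2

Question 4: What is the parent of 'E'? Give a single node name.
Answer: A

Derivation:
Scan adjacency: E appears as child of A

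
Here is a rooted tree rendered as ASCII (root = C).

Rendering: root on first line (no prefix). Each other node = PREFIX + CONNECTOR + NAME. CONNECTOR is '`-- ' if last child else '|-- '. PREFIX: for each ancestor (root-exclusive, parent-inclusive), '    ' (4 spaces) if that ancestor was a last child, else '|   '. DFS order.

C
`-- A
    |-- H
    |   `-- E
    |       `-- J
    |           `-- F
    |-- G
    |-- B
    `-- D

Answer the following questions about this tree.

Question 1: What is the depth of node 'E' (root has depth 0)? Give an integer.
Answer: 3

Derivation:
Path from root to E: C -> A -> H -> E
Depth = number of edges = 3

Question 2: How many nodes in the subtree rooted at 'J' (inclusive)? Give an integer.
Subtree rooted at J contains: F, J
Count = 2

Answer: 2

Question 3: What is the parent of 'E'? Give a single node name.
Scan adjacency: E appears as child of H

Answer: H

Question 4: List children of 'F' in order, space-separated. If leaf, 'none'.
Node F's children (from adjacency): (leaf)

Answer: none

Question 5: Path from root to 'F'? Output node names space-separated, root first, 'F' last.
Answer: C A H E J F

Derivation:
Walk down from root: C -> A -> H -> E -> J -> F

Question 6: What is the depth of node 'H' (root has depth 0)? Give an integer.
Answer: 2

Derivation:
Path from root to H: C -> A -> H
Depth = number of edges = 2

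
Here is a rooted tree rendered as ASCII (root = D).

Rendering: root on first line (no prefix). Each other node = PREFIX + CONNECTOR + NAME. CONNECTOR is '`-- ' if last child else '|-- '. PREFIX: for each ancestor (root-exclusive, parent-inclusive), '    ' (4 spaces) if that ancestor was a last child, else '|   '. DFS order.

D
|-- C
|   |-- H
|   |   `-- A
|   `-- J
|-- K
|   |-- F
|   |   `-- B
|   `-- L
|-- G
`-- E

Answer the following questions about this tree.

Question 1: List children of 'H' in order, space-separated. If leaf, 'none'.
Answer: A

Derivation:
Node H's children (from adjacency): A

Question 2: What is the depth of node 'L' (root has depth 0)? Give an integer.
Answer: 2

Derivation:
Path from root to L: D -> K -> L
Depth = number of edges = 2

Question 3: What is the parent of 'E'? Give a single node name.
Scan adjacency: E appears as child of D

Answer: D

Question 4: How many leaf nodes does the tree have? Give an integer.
Leaves (nodes with no children): A, B, E, G, J, L

Answer: 6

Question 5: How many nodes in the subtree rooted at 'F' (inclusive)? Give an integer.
Subtree rooted at F contains: B, F
Count = 2

Answer: 2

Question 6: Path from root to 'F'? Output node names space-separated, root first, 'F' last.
Walk down from root: D -> K -> F

Answer: D K F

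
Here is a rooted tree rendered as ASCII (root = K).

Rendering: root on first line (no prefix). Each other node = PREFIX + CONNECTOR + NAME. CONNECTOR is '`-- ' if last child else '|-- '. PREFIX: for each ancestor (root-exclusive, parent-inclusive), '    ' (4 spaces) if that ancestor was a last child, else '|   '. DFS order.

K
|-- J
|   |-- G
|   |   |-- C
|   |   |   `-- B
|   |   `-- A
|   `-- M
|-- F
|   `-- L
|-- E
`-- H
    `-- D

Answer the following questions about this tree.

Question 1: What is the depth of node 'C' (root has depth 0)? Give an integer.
Answer: 3

Derivation:
Path from root to C: K -> J -> G -> C
Depth = number of edges = 3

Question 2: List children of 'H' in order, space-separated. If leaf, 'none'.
Answer: D

Derivation:
Node H's children (from adjacency): D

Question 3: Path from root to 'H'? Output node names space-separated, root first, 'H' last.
Answer: K H

Derivation:
Walk down from root: K -> H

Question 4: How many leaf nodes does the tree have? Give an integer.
Leaves (nodes with no children): A, B, D, E, L, M

Answer: 6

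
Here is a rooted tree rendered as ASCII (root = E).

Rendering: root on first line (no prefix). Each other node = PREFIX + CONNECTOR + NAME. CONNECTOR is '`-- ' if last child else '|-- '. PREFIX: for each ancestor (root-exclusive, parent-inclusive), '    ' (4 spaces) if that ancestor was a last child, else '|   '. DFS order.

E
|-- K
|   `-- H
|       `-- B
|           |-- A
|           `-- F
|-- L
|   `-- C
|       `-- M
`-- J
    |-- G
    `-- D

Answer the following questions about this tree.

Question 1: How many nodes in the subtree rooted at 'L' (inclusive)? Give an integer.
Answer: 3

Derivation:
Subtree rooted at L contains: C, L, M
Count = 3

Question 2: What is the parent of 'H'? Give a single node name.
Scan adjacency: H appears as child of K

Answer: K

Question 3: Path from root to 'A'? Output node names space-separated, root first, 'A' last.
Answer: E K H B A

Derivation:
Walk down from root: E -> K -> H -> B -> A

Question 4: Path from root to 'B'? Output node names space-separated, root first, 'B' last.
Walk down from root: E -> K -> H -> B

Answer: E K H B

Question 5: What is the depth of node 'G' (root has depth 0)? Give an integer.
Path from root to G: E -> J -> G
Depth = number of edges = 2

Answer: 2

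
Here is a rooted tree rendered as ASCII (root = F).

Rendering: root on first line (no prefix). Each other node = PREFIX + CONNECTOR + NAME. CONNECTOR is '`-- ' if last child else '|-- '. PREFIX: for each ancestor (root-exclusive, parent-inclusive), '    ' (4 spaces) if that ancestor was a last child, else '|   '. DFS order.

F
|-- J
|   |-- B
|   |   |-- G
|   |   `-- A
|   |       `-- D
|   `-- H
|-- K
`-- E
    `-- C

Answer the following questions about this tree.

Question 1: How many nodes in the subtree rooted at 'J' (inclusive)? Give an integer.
Subtree rooted at J contains: A, B, D, G, H, J
Count = 6

Answer: 6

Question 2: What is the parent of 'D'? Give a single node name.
Scan adjacency: D appears as child of A

Answer: A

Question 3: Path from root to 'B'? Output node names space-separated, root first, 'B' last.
Answer: F J B

Derivation:
Walk down from root: F -> J -> B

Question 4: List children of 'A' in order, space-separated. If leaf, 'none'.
Node A's children (from adjacency): D

Answer: D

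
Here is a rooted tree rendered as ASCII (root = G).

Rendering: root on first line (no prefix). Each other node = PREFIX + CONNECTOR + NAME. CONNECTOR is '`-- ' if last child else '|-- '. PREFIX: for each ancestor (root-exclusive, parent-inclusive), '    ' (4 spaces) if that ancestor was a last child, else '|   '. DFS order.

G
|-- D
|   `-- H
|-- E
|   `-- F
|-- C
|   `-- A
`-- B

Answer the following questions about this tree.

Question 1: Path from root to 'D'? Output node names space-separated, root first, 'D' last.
Answer: G D

Derivation:
Walk down from root: G -> D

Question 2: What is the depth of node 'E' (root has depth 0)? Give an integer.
Answer: 1

Derivation:
Path from root to E: G -> E
Depth = number of edges = 1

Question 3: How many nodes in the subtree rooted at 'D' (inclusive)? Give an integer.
Answer: 2

Derivation:
Subtree rooted at D contains: D, H
Count = 2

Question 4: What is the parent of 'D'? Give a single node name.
Answer: G

Derivation:
Scan adjacency: D appears as child of G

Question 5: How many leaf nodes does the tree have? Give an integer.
Leaves (nodes with no children): A, B, F, H

Answer: 4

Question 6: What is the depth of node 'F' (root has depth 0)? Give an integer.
Answer: 2

Derivation:
Path from root to F: G -> E -> F
Depth = number of edges = 2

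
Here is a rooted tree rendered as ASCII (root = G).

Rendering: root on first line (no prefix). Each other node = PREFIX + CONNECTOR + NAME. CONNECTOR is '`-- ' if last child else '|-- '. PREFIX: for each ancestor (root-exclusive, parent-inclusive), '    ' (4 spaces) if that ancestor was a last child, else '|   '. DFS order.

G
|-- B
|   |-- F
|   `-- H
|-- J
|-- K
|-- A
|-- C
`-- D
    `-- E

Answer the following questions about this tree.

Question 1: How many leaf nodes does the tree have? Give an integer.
Leaves (nodes with no children): A, C, E, F, H, J, K

Answer: 7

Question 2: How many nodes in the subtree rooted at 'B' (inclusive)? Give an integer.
Answer: 3

Derivation:
Subtree rooted at B contains: B, F, H
Count = 3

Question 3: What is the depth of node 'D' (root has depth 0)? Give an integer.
Path from root to D: G -> D
Depth = number of edges = 1

Answer: 1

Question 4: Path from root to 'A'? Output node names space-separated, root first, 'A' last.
Answer: G A

Derivation:
Walk down from root: G -> A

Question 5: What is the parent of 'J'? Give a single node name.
Answer: G

Derivation:
Scan adjacency: J appears as child of G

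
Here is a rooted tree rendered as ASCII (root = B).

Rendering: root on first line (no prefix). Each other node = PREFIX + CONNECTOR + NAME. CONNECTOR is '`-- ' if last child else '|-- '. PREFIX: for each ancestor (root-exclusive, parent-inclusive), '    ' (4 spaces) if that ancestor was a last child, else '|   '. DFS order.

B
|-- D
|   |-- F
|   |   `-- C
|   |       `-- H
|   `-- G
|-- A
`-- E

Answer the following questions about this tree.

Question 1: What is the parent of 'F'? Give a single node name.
Scan adjacency: F appears as child of D

Answer: D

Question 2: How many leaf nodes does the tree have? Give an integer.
Answer: 4

Derivation:
Leaves (nodes with no children): A, E, G, H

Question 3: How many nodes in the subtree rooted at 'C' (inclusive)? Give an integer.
Subtree rooted at C contains: C, H
Count = 2

Answer: 2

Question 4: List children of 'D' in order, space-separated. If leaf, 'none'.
Answer: F G

Derivation:
Node D's children (from adjacency): F, G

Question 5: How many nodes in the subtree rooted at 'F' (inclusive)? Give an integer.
Subtree rooted at F contains: C, F, H
Count = 3

Answer: 3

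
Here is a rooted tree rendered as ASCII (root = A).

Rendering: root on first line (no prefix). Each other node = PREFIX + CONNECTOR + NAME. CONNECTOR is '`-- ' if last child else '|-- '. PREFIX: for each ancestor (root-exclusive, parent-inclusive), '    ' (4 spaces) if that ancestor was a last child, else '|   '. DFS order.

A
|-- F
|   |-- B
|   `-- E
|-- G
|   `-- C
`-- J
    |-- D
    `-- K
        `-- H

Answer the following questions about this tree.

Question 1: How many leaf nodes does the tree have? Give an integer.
Leaves (nodes with no children): B, C, D, E, H

Answer: 5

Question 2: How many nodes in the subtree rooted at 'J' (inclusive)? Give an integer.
Subtree rooted at J contains: D, H, J, K
Count = 4

Answer: 4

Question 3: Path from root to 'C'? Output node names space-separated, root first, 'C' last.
Answer: A G C

Derivation:
Walk down from root: A -> G -> C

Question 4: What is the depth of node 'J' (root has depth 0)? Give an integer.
Answer: 1

Derivation:
Path from root to J: A -> J
Depth = number of edges = 1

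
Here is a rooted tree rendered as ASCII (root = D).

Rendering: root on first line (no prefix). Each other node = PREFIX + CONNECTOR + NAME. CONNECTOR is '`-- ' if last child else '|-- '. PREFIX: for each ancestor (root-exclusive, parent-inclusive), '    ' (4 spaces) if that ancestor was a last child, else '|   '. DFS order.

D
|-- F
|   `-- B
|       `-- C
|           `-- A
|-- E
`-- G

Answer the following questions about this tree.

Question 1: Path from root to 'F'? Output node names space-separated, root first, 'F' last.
Answer: D F

Derivation:
Walk down from root: D -> F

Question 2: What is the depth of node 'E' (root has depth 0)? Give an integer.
Answer: 1

Derivation:
Path from root to E: D -> E
Depth = number of edges = 1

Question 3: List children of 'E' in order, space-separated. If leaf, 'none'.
Node E's children (from adjacency): (leaf)

Answer: none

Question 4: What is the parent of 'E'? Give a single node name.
Scan adjacency: E appears as child of D

Answer: D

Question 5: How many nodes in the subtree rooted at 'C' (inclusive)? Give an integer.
Answer: 2

Derivation:
Subtree rooted at C contains: A, C
Count = 2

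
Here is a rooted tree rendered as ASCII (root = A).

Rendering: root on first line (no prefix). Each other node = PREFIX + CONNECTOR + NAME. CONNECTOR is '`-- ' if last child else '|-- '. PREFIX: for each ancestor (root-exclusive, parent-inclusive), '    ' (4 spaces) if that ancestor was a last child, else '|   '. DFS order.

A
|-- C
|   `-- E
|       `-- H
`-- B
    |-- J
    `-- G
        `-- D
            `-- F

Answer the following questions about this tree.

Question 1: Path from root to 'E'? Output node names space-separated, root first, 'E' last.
Answer: A C E

Derivation:
Walk down from root: A -> C -> E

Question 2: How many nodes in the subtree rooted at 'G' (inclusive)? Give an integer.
Answer: 3

Derivation:
Subtree rooted at G contains: D, F, G
Count = 3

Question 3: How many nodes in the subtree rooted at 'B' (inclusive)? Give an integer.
Answer: 5

Derivation:
Subtree rooted at B contains: B, D, F, G, J
Count = 5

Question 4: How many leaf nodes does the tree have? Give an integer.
Answer: 3

Derivation:
Leaves (nodes with no children): F, H, J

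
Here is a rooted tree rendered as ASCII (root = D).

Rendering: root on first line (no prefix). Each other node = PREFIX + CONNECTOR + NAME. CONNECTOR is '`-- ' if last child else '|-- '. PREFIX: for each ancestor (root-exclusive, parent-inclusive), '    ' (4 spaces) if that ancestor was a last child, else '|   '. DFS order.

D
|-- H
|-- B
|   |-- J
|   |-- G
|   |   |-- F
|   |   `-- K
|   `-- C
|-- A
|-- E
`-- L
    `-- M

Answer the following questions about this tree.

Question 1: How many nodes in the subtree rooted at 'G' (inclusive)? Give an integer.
Subtree rooted at G contains: F, G, K
Count = 3

Answer: 3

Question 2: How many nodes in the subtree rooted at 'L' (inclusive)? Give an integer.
Subtree rooted at L contains: L, M
Count = 2

Answer: 2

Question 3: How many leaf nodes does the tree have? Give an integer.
Answer: 8

Derivation:
Leaves (nodes with no children): A, C, E, F, H, J, K, M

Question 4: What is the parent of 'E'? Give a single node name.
Answer: D

Derivation:
Scan adjacency: E appears as child of D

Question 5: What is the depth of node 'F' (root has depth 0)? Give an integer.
Path from root to F: D -> B -> G -> F
Depth = number of edges = 3

Answer: 3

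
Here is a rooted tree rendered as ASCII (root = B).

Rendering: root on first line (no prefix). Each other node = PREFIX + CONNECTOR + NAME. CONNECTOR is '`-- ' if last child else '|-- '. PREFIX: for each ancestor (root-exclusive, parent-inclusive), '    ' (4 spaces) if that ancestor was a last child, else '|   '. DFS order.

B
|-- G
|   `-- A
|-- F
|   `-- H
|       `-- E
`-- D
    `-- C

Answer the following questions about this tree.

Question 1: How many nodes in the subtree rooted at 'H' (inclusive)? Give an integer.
Answer: 2

Derivation:
Subtree rooted at H contains: E, H
Count = 2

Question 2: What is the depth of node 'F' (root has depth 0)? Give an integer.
Path from root to F: B -> F
Depth = number of edges = 1

Answer: 1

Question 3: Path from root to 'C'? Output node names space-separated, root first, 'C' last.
Answer: B D C

Derivation:
Walk down from root: B -> D -> C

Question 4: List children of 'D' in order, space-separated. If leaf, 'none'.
Answer: C

Derivation:
Node D's children (from adjacency): C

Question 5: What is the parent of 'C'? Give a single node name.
Answer: D

Derivation:
Scan adjacency: C appears as child of D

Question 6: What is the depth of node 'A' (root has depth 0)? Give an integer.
Path from root to A: B -> G -> A
Depth = number of edges = 2

Answer: 2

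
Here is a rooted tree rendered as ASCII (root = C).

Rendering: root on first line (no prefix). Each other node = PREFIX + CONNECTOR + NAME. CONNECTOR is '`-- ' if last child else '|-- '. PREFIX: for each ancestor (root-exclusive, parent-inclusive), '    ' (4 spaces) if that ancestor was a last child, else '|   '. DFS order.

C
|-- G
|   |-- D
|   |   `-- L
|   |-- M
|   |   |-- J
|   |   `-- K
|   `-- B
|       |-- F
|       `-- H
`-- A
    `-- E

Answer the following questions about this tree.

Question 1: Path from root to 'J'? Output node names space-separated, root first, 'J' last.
Answer: C G M J

Derivation:
Walk down from root: C -> G -> M -> J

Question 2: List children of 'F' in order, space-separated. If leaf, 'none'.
Node F's children (from adjacency): (leaf)

Answer: none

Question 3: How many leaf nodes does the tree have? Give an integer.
Answer: 6

Derivation:
Leaves (nodes with no children): E, F, H, J, K, L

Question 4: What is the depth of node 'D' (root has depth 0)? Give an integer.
Answer: 2

Derivation:
Path from root to D: C -> G -> D
Depth = number of edges = 2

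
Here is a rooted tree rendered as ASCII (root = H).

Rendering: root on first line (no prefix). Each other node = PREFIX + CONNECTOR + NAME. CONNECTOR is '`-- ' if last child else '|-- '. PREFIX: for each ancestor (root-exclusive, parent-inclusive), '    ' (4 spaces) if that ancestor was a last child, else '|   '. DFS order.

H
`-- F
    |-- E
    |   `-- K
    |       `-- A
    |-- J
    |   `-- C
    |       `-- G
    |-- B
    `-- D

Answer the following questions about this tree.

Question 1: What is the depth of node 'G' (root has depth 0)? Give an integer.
Answer: 4

Derivation:
Path from root to G: H -> F -> J -> C -> G
Depth = number of edges = 4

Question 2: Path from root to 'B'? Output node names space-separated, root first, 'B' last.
Walk down from root: H -> F -> B

Answer: H F B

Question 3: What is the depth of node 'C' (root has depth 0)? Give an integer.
Answer: 3

Derivation:
Path from root to C: H -> F -> J -> C
Depth = number of edges = 3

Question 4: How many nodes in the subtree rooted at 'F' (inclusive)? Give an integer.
Subtree rooted at F contains: A, B, C, D, E, F, G, J, K
Count = 9

Answer: 9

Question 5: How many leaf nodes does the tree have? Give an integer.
Leaves (nodes with no children): A, B, D, G

Answer: 4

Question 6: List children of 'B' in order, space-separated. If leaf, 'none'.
Answer: none

Derivation:
Node B's children (from adjacency): (leaf)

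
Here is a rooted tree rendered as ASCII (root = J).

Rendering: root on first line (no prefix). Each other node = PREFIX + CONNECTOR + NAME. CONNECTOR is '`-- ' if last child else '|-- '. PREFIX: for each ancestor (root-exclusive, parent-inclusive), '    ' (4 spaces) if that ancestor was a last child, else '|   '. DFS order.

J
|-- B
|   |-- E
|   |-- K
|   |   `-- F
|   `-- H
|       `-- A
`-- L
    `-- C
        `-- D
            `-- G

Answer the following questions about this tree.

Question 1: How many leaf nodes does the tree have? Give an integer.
Answer: 4

Derivation:
Leaves (nodes with no children): A, E, F, G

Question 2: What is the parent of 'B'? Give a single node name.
Scan adjacency: B appears as child of J

Answer: J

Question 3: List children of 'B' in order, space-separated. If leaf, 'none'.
Answer: E K H

Derivation:
Node B's children (from adjacency): E, K, H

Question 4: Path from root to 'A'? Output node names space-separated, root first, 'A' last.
Walk down from root: J -> B -> H -> A

Answer: J B H A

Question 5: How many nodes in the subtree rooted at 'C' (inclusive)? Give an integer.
Subtree rooted at C contains: C, D, G
Count = 3

Answer: 3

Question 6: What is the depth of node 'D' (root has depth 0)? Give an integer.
Answer: 3

Derivation:
Path from root to D: J -> L -> C -> D
Depth = number of edges = 3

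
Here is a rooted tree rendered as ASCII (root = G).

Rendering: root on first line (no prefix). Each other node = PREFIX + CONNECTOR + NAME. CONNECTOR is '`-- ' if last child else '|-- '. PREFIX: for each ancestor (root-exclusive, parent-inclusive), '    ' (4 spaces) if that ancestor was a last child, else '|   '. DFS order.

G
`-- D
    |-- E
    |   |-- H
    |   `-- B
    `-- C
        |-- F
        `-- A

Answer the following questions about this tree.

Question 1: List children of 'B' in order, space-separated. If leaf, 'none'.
Answer: none

Derivation:
Node B's children (from adjacency): (leaf)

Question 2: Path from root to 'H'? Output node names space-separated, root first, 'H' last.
Answer: G D E H

Derivation:
Walk down from root: G -> D -> E -> H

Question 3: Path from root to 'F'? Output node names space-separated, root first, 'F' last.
Answer: G D C F

Derivation:
Walk down from root: G -> D -> C -> F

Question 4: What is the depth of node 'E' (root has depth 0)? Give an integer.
Answer: 2

Derivation:
Path from root to E: G -> D -> E
Depth = number of edges = 2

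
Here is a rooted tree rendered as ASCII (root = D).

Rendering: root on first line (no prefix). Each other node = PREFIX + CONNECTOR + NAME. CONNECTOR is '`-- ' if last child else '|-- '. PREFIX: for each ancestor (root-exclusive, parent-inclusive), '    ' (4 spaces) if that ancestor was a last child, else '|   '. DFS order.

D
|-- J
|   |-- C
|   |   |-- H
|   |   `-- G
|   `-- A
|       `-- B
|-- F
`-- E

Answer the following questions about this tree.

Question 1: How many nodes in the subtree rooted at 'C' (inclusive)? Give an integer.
Subtree rooted at C contains: C, G, H
Count = 3

Answer: 3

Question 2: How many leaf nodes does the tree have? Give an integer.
Answer: 5

Derivation:
Leaves (nodes with no children): B, E, F, G, H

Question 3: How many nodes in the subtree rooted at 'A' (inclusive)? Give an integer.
Subtree rooted at A contains: A, B
Count = 2

Answer: 2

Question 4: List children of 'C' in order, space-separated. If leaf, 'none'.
Node C's children (from adjacency): H, G

Answer: H G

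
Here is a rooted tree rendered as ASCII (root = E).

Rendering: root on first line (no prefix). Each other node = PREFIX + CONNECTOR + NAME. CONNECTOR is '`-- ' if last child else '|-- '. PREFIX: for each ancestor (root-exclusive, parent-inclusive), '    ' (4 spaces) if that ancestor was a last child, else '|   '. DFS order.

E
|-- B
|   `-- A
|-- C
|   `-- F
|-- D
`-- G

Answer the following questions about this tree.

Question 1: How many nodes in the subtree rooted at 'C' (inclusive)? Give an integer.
Subtree rooted at C contains: C, F
Count = 2

Answer: 2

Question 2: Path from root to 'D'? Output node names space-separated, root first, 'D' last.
Walk down from root: E -> D

Answer: E D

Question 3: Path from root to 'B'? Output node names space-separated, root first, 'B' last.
Walk down from root: E -> B

Answer: E B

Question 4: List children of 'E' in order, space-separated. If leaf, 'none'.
Answer: B C D G

Derivation:
Node E's children (from adjacency): B, C, D, G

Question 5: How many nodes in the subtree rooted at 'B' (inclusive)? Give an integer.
Answer: 2

Derivation:
Subtree rooted at B contains: A, B
Count = 2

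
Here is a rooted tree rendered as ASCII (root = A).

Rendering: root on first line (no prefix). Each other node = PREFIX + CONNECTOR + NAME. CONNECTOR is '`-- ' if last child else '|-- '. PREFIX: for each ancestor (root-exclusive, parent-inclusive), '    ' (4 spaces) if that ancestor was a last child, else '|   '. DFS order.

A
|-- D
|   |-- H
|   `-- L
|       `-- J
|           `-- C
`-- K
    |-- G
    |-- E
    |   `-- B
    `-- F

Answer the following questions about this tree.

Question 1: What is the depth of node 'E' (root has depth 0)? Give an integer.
Answer: 2

Derivation:
Path from root to E: A -> K -> E
Depth = number of edges = 2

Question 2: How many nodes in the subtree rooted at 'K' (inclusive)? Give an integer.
Subtree rooted at K contains: B, E, F, G, K
Count = 5

Answer: 5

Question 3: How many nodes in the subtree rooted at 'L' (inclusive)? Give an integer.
Subtree rooted at L contains: C, J, L
Count = 3

Answer: 3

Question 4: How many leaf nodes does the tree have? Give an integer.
Answer: 5

Derivation:
Leaves (nodes with no children): B, C, F, G, H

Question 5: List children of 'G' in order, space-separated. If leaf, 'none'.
Answer: none

Derivation:
Node G's children (from adjacency): (leaf)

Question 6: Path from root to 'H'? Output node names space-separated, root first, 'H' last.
Walk down from root: A -> D -> H

Answer: A D H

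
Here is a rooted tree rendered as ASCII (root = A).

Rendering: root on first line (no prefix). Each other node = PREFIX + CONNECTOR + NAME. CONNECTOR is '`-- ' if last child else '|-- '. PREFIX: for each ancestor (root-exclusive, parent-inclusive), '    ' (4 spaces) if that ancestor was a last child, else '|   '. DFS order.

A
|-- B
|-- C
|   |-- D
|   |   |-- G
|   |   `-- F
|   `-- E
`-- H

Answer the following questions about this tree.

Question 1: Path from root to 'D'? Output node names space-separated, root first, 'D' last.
Walk down from root: A -> C -> D

Answer: A C D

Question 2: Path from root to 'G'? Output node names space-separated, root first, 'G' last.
Walk down from root: A -> C -> D -> G

Answer: A C D G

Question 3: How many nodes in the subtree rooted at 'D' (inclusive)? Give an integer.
Answer: 3

Derivation:
Subtree rooted at D contains: D, F, G
Count = 3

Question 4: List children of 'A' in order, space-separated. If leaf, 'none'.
Node A's children (from adjacency): B, C, H

Answer: B C H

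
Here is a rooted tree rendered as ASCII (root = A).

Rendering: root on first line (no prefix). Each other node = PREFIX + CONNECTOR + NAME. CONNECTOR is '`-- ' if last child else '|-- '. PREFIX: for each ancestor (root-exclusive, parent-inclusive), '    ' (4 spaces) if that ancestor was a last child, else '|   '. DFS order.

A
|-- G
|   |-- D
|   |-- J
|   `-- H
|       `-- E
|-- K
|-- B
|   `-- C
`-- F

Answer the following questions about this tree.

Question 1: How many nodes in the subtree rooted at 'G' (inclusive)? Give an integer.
Subtree rooted at G contains: D, E, G, H, J
Count = 5

Answer: 5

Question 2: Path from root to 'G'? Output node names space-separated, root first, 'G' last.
Walk down from root: A -> G

Answer: A G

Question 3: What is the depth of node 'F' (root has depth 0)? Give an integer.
Answer: 1

Derivation:
Path from root to F: A -> F
Depth = number of edges = 1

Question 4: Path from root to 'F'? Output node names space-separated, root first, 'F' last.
Answer: A F

Derivation:
Walk down from root: A -> F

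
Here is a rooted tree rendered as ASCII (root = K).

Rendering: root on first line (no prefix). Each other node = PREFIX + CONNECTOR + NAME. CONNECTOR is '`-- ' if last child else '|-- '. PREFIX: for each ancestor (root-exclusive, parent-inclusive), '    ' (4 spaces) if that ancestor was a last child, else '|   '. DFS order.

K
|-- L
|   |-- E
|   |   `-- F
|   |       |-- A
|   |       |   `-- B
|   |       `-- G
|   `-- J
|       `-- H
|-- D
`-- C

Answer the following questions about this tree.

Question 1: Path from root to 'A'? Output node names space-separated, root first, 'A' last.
Answer: K L E F A

Derivation:
Walk down from root: K -> L -> E -> F -> A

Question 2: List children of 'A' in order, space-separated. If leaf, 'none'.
Node A's children (from adjacency): B

Answer: B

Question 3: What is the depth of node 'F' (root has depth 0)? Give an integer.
Answer: 3

Derivation:
Path from root to F: K -> L -> E -> F
Depth = number of edges = 3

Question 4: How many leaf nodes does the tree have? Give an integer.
Leaves (nodes with no children): B, C, D, G, H

Answer: 5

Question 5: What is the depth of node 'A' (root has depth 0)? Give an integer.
Path from root to A: K -> L -> E -> F -> A
Depth = number of edges = 4

Answer: 4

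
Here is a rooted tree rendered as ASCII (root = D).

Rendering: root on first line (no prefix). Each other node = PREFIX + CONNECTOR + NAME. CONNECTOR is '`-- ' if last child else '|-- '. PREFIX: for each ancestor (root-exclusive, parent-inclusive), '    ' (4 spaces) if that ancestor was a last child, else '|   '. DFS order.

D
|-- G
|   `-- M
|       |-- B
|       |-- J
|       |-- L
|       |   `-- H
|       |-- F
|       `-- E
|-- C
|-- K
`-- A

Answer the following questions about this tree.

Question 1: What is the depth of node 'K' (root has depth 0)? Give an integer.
Path from root to K: D -> K
Depth = number of edges = 1

Answer: 1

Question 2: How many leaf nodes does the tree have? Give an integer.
Leaves (nodes with no children): A, B, C, E, F, H, J, K

Answer: 8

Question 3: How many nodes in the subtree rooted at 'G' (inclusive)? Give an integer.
Answer: 8

Derivation:
Subtree rooted at G contains: B, E, F, G, H, J, L, M
Count = 8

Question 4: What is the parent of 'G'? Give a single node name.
Answer: D

Derivation:
Scan adjacency: G appears as child of D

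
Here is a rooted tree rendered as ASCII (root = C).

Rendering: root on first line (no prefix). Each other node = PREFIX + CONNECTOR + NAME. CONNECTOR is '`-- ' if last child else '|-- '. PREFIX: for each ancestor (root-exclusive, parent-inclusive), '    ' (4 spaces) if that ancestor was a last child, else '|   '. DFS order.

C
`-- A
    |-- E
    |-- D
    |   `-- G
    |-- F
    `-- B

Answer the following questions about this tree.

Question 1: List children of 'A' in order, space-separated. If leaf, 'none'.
Node A's children (from adjacency): E, D, F, B

Answer: E D F B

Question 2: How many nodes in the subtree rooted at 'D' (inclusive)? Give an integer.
Subtree rooted at D contains: D, G
Count = 2

Answer: 2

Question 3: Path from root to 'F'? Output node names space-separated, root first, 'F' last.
Answer: C A F

Derivation:
Walk down from root: C -> A -> F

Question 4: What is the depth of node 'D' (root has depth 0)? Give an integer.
Path from root to D: C -> A -> D
Depth = number of edges = 2

Answer: 2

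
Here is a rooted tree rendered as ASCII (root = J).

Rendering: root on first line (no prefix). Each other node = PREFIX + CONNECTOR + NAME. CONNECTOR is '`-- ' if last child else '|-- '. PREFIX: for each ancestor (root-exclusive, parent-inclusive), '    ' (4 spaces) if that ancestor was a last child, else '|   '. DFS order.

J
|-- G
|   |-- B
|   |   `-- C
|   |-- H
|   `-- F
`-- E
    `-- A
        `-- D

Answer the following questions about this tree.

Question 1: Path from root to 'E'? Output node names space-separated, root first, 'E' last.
Walk down from root: J -> E

Answer: J E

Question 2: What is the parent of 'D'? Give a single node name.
Scan adjacency: D appears as child of A

Answer: A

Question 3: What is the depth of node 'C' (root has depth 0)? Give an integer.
Answer: 3

Derivation:
Path from root to C: J -> G -> B -> C
Depth = number of edges = 3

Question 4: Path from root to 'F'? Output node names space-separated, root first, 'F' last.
Answer: J G F

Derivation:
Walk down from root: J -> G -> F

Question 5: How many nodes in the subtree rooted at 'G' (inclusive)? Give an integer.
Answer: 5

Derivation:
Subtree rooted at G contains: B, C, F, G, H
Count = 5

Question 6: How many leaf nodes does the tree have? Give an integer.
Leaves (nodes with no children): C, D, F, H

Answer: 4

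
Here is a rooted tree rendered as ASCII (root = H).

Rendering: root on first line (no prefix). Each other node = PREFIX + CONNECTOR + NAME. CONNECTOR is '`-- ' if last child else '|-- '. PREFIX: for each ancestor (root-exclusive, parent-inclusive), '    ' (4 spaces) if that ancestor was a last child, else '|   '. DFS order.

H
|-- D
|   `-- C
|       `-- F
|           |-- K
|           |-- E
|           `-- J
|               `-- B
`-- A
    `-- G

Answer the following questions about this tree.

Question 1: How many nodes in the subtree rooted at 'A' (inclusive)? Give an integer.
Subtree rooted at A contains: A, G
Count = 2

Answer: 2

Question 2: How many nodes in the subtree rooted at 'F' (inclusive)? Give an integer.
Subtree rooted at F contains: B, E, F, J, K
Count = 5

Answer: 5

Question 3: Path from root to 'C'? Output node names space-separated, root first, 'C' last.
Answer: H D C

Derivation:
Walk down from root: H -> D -> C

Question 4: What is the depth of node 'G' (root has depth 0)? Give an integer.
Answer: 2

Derivation:
Path from root to G: H -> A -> G
Depth = number of edges = 2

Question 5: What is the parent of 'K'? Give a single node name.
Answer: F

Derivation:
Scan adjacency: K appears as child of F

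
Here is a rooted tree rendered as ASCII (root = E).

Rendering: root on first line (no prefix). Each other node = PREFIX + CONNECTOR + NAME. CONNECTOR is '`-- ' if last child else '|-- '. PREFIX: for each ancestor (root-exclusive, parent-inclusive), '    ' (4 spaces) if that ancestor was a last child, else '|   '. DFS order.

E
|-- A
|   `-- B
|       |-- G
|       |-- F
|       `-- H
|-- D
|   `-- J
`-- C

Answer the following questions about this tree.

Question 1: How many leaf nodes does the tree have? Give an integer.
Answer: 5

Derivation:
Leaves (nodes with no children): C, F, G, H, J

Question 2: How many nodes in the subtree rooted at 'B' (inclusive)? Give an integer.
Answer: 4

Derivation:
Subtree rooted at B contains: B, F, G, H
Count = 4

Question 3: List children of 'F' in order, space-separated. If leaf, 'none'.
Node F's children (from adjacency): (leaf)

Answer: none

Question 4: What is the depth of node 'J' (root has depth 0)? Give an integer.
Answer: 2

Derivation:
Path from root to J: E -> D -> J
Depth = number of edges = 2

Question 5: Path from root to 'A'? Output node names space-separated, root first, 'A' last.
Answer: E A

Derivation:
Walk down from root: E -> A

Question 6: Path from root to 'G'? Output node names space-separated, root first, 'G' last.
Walk down from root: E -> A -> B -> G

Answer: E A B G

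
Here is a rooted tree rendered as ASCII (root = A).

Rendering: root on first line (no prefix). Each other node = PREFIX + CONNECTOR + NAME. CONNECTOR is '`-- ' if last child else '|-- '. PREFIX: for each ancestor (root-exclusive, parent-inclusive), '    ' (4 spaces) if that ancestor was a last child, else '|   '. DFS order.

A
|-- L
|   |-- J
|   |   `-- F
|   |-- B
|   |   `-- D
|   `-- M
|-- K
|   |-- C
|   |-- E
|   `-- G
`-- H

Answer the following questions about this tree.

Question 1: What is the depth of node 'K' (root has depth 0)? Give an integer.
Path from root to K: A -> K
Depth = number of edges = 1

Answer: 1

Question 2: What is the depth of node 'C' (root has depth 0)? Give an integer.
Path from root to C: A -> K -> C
Depth = number of edges = 2

Answer: 2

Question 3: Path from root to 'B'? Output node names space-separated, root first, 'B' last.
Walk down from root: A -> L -> B

Answer: A L B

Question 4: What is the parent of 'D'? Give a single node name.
Scan adjacency: D appears as child of B

Answer: B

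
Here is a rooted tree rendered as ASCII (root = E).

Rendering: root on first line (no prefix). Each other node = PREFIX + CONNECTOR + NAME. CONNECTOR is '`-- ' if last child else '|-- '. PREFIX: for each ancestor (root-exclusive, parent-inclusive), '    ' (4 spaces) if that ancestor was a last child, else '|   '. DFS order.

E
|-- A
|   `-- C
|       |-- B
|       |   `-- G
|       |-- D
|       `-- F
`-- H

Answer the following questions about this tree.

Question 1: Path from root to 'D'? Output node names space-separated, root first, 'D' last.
Answer: E A C D

Derivation:
Walk down from root: E -> A -> C -> D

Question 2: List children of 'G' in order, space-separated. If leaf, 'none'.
Answer: none

Derivation:
Node G's children (from adjacency): (leaf)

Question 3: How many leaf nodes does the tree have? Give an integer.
Answer: 4

Derivation:
Leaves (nodes with no children): D, F, G, H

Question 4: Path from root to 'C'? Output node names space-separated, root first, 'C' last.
Walk down from root: E -> A -> C

Answer: E A C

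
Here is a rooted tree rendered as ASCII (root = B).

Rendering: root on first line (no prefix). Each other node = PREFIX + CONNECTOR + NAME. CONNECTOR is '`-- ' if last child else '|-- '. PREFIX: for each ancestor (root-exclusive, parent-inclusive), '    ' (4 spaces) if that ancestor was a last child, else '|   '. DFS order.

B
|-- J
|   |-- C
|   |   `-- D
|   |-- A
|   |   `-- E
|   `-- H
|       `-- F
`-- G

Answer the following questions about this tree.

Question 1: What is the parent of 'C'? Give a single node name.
Answer: J

Derivation:
Scan adjacency: C appears as child of J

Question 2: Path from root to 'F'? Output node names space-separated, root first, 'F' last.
Walk down from root: B -> J -> H -> F

Answer: B J H F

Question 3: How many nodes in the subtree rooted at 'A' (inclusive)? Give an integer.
Answer: 2

Derivation:
Subtree rooted at A contains: A, E
Count = 2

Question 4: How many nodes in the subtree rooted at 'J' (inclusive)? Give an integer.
Subtree rooted at J contains: A, C, D, E, F, H, J
Count = 7

Answer: 7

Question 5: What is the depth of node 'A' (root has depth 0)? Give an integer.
Answer: 2

Derivation:
Path from root to A: B -> J -> A
Depth = number of edges = 2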